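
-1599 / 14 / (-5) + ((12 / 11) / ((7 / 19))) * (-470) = -150573 / 110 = -1368.85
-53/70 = -0.76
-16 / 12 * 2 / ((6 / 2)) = -8 / 9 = -0.89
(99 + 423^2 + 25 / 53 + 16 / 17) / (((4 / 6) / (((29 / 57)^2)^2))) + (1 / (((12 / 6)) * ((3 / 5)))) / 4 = 456358548076069 / 25362551736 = 17993.40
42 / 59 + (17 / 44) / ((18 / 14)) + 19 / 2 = 245611 / 23364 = 10.51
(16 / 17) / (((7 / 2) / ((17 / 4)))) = 8 / 7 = 1.14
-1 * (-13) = 13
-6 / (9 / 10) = -20 / 3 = -6.67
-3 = -3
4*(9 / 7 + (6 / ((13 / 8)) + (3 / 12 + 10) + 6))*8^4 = 347799.91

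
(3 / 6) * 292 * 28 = 4088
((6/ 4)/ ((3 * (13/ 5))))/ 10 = 1/ 52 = 0.02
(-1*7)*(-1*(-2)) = -14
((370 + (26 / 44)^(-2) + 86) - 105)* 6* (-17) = -36094.12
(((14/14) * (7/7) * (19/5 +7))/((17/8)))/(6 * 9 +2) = 54/595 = 0.09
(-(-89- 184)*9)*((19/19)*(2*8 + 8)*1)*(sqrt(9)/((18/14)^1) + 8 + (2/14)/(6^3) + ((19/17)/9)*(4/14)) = 10394943/17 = 611467.24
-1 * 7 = -7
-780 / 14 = -390 / 7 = -55.71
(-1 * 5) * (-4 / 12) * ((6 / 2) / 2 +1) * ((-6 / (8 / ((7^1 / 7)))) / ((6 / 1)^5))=-25 / 62208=-0.00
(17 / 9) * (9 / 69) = 17 / 69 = 0.25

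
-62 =-62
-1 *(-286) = 286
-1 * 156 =-156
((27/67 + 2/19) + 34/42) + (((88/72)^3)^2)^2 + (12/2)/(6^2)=12.60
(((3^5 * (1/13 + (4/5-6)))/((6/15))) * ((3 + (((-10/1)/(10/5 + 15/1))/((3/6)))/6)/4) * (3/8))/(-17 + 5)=296703/4352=68.18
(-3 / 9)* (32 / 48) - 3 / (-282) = -179 / 846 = -0.21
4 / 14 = 2 / 7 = 0.29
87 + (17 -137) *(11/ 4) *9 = -2883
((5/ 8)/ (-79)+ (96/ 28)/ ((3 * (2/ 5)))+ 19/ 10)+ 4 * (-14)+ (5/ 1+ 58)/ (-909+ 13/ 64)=-1347482889/ 26256440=-51.32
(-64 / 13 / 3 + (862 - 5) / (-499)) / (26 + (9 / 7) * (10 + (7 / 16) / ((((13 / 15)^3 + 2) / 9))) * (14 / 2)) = -9356271568 / 360403260477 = -0.03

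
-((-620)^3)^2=-56800235584000000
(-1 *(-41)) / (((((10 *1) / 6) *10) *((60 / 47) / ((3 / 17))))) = 5781 / 17000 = 0.34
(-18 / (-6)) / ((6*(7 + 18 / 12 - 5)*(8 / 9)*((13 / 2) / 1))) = 9 / 364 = 0.02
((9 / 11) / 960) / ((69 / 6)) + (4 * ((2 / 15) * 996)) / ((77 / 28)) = 7819267 / 40480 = 193.16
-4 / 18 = -2 / 9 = -0.22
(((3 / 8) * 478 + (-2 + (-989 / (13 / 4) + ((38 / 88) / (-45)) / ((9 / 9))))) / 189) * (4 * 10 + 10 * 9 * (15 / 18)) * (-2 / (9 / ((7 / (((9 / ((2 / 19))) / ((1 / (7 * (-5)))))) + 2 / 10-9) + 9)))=488971444 / 143981145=3.40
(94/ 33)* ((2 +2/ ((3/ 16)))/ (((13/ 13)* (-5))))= -3572/ 495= -7.22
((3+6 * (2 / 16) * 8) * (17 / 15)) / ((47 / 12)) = 612 / 235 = 2.60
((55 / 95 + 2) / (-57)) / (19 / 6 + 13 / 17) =-1666 / 144761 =-0.01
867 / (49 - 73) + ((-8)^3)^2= 2096863 / 8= 262107.88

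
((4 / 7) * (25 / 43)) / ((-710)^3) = -1 / 1077312110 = -0.00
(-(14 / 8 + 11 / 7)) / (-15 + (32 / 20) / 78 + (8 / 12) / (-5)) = 18135 / 82516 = 0.22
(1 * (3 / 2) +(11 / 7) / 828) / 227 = 8705 / 1315692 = 0.01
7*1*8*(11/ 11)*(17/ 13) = 952/ 13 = 73.23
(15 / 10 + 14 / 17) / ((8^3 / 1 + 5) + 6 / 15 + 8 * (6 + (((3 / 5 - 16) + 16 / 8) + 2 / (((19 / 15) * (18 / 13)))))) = 22515 / 4528358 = 0.00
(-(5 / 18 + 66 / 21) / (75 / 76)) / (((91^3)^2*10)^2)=-8189 / 76184833901464129904767136250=-0.00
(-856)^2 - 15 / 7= 5129137 / 7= 732733.86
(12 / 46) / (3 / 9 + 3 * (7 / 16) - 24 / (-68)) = 4896 / 37513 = 0.13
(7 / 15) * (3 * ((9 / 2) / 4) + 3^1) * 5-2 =103 / 8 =12.88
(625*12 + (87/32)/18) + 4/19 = 27361319/3648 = 7500.36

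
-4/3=-1.33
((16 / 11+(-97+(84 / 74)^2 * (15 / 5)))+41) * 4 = -3052752 / 15059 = -202.72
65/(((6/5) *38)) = 325/228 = 1.43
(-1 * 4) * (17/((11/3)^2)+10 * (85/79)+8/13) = -6282612/124267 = -50.56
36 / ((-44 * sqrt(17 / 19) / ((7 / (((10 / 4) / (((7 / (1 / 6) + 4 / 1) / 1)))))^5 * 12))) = -11963357813256192 * sqrt(323) / 584375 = -367927903026.40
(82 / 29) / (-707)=-82 / 20503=-0.00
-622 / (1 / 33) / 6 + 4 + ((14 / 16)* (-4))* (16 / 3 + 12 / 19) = -195959 / 57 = -3437.88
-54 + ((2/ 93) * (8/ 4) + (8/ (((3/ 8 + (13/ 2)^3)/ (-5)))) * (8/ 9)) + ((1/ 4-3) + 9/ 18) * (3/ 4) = -55.77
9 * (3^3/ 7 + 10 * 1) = 873/ 7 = 124.71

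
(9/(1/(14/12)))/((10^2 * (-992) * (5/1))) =-21/992000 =-0.00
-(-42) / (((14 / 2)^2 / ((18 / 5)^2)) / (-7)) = -1944 / 25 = -77.76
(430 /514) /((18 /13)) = 2795 /4626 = 0.60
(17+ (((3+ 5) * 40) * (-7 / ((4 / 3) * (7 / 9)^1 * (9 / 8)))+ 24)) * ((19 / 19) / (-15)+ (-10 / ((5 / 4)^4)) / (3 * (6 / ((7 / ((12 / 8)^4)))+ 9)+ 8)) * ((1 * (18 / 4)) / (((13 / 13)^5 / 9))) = 7774375653 / 672250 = 11564.71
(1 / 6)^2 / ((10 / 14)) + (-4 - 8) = -2153 / 180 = -11.96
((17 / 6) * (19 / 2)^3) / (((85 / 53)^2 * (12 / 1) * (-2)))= -19266931 / 489600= -39.35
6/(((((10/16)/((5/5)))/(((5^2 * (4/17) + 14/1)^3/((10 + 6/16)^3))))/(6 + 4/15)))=29734996934656/70229738275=423.40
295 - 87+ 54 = 262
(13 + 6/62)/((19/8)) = 3248/589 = 5.51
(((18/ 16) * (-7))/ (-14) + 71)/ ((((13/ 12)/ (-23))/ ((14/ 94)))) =-553035/ 2444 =-226.28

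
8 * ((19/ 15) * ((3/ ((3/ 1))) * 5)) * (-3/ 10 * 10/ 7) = -152/ 7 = -21.71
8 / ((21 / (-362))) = -2896 / 21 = -137.90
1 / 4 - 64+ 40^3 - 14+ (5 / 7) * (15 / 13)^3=3932308631 / 61516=63923.35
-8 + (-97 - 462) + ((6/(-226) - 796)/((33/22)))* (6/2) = -243973/113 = -2159.05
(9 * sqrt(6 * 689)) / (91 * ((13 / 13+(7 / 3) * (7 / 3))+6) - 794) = 81 * sqrt(4134) / 3046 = 1.71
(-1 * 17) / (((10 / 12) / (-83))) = 8466 / 5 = 1693.20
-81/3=-27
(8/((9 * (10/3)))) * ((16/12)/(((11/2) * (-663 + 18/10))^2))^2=8000/2951385362691582267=0.00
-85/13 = -6.54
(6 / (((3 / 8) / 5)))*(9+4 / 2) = 880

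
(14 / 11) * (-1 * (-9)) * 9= 1134 / 11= 103.09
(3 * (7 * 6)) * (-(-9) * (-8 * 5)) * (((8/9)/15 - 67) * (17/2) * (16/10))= 41295475.20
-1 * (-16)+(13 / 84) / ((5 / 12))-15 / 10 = 1041 / 70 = 14.87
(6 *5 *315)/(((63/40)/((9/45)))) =1200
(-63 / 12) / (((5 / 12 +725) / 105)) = -0.76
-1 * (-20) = 20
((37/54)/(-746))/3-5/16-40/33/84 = -12180521/37222416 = -0.33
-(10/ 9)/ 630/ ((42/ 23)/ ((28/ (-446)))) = 23/ 379323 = 0.00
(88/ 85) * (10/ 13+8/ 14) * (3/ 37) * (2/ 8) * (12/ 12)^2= 8052/ 286195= 0.03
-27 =-27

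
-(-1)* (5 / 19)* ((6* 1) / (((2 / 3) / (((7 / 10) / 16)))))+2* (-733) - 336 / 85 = -75961813 / 51680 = -1469.85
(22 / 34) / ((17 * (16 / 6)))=33 / 2312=0.01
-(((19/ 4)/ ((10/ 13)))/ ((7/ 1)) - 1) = 33/ 280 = 0.12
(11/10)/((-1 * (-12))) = 11/120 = 0.09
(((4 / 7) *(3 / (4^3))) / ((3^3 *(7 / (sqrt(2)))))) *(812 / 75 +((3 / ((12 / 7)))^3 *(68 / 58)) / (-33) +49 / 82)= 50375023 *sqrt(2) / 31640716800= 0.00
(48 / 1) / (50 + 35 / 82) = 3936 / 4135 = 0.95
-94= -94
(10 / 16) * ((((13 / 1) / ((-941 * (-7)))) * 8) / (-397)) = -65 / 2615039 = -0.00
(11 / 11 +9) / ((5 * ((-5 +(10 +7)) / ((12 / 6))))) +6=6.33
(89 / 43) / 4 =89 / 172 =0.52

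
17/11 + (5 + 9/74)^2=1673143/60236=27.78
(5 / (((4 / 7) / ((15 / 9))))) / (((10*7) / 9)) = 15 / 8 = 1.88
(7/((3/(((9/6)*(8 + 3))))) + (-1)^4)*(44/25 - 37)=-69599/50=-1391.98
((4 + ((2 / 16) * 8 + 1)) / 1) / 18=1 / 3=0.33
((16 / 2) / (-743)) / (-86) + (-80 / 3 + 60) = 3194912 / 95847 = 33.33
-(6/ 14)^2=-9/ 49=-0.18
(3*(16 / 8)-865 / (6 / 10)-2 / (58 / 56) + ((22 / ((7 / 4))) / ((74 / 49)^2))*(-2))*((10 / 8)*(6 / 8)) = -862676015 / 635216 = -1358.08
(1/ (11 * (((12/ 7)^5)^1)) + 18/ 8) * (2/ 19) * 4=325021/ 342144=0.95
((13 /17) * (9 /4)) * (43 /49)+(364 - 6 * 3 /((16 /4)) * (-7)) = 1322837 /3332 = 397.01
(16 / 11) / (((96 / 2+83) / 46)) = 736 / 1441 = 0.51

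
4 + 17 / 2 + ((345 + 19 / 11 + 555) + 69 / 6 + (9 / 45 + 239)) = 64071 / 55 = 1164.93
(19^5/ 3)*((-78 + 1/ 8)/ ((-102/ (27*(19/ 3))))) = 29309583863/ 272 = 107755823.03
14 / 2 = 7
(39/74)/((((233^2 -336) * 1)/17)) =663/3992522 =0.00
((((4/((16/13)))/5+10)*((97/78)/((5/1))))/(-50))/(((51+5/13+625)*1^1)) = -6887/87930000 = -0.00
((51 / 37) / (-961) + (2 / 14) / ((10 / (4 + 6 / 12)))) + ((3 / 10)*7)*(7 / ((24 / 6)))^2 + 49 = 441997643 / 7964768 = 55.49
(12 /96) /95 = 0.00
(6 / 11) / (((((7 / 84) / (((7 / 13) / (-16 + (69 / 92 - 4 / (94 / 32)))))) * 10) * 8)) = -658 / 248105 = -0.00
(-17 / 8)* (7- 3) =-17 / 2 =-8.50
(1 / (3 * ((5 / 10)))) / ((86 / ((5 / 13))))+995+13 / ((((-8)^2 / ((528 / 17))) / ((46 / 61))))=3477264839 / 3478098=999.76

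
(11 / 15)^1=11 / 15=0.73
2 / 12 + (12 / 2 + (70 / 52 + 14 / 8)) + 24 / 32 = 781 / 78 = 10.01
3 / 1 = 3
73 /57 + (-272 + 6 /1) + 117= -8420 /57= -147.72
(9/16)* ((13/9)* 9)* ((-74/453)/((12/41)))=-19721/4832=-4.08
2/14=0.14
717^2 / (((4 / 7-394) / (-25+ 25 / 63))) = 44268775 / 1377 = 32148.71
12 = 12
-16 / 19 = -0.84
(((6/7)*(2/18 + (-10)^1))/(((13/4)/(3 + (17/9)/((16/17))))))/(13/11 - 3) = 100837/14040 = 7.18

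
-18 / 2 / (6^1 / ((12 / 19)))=-18 / 19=-0.95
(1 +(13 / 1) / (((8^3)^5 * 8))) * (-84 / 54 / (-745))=0.00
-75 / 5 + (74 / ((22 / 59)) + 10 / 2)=2073 / 11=188.45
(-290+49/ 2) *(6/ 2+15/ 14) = -30267/ 28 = -1080.96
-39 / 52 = -3 / 4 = -0.75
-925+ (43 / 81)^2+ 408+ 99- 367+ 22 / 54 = -5145863 / 6561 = -784.31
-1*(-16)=16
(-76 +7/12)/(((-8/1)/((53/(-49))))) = -47965/4704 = -10.20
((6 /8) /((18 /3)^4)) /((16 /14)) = 7 /13824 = 0.00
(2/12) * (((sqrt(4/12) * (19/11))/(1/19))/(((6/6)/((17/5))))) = 6137 * sqrt(3)/990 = 10.74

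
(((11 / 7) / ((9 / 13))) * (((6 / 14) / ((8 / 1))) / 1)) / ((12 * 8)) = 143 / 112896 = 0.00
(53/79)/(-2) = -0.34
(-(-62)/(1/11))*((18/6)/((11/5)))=930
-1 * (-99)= 99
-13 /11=-1.18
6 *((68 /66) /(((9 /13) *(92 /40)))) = 8840 /2277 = 3.88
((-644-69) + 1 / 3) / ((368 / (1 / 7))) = -1069 / 3864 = -0.28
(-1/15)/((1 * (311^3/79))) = -0.00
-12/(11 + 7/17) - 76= -7474/97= -77.05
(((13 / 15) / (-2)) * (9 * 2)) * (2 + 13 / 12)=-481 / 20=-24.05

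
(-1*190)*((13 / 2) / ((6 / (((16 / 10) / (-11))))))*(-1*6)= -1976 / 11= -179.64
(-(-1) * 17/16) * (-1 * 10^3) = -2125/2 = -1062.50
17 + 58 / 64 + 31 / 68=9989 / 544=18.36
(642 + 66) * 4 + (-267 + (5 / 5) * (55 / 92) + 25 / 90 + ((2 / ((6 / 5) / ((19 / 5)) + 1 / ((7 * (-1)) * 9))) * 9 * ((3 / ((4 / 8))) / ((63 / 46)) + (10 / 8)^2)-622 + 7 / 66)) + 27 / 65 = 978130903943 / 425070360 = 2301.10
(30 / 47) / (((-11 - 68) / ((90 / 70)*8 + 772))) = -164280 / 25991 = -6.32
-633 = -633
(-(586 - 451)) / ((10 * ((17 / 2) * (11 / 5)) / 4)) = -540 / 187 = -2.89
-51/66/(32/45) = -765/704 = -1.09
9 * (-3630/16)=-16335/8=-2041.88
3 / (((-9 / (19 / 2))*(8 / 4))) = -19 / 12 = -1.58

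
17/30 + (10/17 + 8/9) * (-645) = -485611/510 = -952.18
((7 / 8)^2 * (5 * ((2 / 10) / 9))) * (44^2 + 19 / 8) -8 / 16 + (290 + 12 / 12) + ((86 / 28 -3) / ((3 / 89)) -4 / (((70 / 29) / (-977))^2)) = -654855.86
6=6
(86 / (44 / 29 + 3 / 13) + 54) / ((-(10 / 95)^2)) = -9313.69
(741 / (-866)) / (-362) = 741 / 313492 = 0.00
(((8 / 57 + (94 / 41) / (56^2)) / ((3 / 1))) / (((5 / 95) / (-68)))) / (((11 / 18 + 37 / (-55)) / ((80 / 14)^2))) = 193351642000 / 6004901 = 32198.97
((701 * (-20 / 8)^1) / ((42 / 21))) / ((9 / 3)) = -3505 / 12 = -292.08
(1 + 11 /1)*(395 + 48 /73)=346596 /73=4747.89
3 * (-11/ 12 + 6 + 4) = 109/ 4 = 27.25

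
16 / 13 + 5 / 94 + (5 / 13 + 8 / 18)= 23239 / 10998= 2.11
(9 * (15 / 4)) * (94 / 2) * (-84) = -133245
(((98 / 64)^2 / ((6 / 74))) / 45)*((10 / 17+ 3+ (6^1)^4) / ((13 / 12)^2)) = 1962675841 / 2758080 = 711.61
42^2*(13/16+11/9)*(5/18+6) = 1622341/72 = 22532.51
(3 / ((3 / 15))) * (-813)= -12195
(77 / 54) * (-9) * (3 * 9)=-693 / 2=-346.50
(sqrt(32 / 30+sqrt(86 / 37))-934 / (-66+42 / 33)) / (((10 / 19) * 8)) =19 * sqrt(328560+8325 * sqrt(3182)) / 44400+97603 / 28480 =3.81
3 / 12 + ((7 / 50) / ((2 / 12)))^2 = 2389 / 2500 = 0.96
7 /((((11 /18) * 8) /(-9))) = -12.89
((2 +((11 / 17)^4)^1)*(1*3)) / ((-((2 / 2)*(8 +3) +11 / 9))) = -4905441 / 9187310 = -0.53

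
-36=-36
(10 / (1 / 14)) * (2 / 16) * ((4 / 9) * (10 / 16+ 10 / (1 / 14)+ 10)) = 42175 / 36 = 1171.53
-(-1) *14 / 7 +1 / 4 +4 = 25 / 4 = 6.25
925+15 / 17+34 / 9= 142238 / 153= 929.66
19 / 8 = 2.38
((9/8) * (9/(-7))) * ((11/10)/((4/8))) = -891/280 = -3.18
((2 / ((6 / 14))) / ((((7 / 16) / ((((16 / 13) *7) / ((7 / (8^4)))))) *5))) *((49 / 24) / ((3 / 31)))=398196736 / 1755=226892.73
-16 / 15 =-1.07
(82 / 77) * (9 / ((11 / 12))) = 10.46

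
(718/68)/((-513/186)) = -11129/2907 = -3.83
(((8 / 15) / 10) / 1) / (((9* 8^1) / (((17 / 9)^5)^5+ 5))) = 2885315500919170419101256921151 / 484581141692000497419918075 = 5954.25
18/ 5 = 3.60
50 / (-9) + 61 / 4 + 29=1393 / 36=38.69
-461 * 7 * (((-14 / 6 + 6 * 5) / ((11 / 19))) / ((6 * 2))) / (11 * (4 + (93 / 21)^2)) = -249359971 / 5039892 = -49.48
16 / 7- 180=-1244 / 7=-177.71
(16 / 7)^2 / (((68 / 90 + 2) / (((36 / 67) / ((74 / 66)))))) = 3421440 / 3765601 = 0.91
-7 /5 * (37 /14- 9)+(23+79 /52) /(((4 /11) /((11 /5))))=163531 /1040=157.24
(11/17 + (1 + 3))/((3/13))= 20.14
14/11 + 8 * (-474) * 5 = -208546/11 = -18958.73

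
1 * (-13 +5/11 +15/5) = -105/11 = -9.55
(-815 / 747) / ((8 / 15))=-2.05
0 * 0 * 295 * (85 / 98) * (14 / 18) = 0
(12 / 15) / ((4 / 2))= 2 / 5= 0.40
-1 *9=-9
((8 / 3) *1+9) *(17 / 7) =85 / 3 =28.33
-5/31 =-0.16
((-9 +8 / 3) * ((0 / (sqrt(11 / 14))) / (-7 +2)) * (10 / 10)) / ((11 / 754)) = 0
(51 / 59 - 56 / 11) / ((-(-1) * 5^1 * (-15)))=2743 / 48675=0.06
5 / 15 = 1 / 3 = 0.33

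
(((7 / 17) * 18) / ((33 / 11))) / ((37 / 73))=3066 / 629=4.87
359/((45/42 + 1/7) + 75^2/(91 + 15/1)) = 133189/20138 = 6.61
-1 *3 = -3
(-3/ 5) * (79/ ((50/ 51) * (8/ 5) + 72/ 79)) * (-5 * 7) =668.95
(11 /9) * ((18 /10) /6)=11 /30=0.37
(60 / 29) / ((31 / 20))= 1200 / 899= 1.33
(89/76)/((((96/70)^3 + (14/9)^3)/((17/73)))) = 47290138875/1100005111264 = 0.04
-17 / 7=-2.43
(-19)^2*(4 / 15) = 1444 / 15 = 96.27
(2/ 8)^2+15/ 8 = 31/ 16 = 1.94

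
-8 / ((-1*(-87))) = -8 / 87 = -0.09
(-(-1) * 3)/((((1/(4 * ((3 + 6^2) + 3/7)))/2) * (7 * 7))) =6624/343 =19.31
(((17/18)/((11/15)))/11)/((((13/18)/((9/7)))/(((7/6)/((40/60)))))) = 2295/6292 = 0.36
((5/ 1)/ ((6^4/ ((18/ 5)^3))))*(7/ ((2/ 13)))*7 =5733/ 100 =57.33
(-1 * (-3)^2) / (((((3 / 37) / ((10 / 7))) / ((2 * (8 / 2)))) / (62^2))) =-34134720 / 7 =-4876388.57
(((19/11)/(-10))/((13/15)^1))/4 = -57/1144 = -0.05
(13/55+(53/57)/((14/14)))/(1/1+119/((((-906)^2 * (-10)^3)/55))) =40013018880/34310671219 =1.17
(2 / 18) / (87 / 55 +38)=55 / 19593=0.00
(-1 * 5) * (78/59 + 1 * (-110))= 32060/59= 543.39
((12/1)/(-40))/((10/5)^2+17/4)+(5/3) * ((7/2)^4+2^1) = 222993/880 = 253.40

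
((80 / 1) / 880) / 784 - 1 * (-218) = 1880033 / 8624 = 218.00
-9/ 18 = -1/ 2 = -0.50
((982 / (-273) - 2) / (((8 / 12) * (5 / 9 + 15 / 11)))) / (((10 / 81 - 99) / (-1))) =-3063258 / 69237805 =-0.04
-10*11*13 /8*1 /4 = -715 /16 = -44.69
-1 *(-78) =78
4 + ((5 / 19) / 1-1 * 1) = 62 / 19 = 3.26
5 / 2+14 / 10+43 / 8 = 371 / 40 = 9.28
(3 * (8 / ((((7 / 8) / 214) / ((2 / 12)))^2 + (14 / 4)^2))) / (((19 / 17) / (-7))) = -298956288 / 24364669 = -12.27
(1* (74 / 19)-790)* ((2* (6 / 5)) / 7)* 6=-1075392 / 665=-1617.13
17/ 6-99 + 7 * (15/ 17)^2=-157303/ 1734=-90.72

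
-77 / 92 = -0.84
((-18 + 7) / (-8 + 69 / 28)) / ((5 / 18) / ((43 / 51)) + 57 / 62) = 1806 / 1135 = 1.59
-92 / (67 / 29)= -2668 / 67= -39.82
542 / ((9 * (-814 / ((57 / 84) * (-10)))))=25745 / 51282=0.50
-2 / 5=-0.40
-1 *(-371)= 371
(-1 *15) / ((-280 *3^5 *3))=1 / 13608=0.00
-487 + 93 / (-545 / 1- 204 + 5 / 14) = -5105549 / 10481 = -487.12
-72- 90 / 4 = -94.50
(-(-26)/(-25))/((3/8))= -208/75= -2.77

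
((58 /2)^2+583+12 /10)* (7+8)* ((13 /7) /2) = 19851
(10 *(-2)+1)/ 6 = -3.17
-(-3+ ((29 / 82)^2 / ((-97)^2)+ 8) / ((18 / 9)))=-126533073 / 126532232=-1.00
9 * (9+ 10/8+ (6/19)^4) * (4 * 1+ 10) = 336945735/260642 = 1292.75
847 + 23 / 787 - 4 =663464 / 787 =843.03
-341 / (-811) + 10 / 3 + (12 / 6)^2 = 18865 / 2433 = 7.75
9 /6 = 3 /2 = 1.50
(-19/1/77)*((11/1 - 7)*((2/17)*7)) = -0.81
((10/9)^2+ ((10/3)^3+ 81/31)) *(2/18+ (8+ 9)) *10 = 158097940/22599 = 6995.79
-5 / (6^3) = -5 / 216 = -0.02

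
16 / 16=1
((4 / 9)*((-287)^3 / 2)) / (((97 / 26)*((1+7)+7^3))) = -94559612 / 23571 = -4011.69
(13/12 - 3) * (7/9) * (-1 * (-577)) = -92897/108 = -860.16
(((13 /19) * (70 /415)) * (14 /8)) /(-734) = -0.00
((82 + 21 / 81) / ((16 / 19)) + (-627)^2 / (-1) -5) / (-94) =169791689 / 40608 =4181.24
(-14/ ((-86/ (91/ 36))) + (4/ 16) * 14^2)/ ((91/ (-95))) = -1038065/ 20124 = -51.58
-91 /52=-7 /4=-1.75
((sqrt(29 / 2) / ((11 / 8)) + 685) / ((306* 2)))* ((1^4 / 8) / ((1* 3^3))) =sqrt(58) / 363528 + 685 / 132192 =0.01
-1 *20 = -20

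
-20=-20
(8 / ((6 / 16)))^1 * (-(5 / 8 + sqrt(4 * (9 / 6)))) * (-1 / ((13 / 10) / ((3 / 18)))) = 200 / 117 + 320 * sqrt(6) / 117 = 8.41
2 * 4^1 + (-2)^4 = 24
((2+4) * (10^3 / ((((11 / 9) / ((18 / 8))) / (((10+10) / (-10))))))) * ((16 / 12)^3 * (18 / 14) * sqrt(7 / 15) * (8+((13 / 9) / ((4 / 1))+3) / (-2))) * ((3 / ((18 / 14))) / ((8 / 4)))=-364000 * sqrt(105) / 11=-339080.92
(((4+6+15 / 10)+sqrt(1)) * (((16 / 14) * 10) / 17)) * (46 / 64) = 2875 / 476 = 6.04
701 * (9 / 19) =332.05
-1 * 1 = -1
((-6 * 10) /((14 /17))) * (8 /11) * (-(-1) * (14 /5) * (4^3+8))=-117504 /11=-10682.18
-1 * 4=-4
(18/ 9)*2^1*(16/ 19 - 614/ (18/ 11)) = -256076/ 171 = -1497.52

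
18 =18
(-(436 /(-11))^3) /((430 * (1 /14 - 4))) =-36.86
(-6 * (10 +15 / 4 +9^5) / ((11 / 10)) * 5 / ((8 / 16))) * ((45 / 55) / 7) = -318938850 / 847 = -376551.18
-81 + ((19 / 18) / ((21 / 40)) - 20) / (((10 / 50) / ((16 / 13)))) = -471017 / 2457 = -191.70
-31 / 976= -0.03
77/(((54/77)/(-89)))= -527681/54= -9771.87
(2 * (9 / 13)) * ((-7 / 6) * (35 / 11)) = -735 / 143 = -5.14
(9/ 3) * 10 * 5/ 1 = 150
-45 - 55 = -100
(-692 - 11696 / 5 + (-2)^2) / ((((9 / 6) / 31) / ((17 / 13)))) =-15953344 / 195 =-81812.02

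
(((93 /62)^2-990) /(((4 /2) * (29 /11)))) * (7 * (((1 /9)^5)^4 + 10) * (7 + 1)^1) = -4109655655125013642635833 /39174699812516770581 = -104905.86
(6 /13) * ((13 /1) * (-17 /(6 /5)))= -85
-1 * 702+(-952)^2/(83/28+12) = 25082374/419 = 59862.47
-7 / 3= -2.33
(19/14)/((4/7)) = 19/8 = 2.38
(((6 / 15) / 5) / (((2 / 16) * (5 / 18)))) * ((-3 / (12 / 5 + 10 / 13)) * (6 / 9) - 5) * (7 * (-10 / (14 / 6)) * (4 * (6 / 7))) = 4810752 / 3605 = 1334.47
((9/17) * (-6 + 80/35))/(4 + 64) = -0.03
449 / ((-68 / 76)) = -8531 / 17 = -501.82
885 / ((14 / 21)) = 2655 / 2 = 1327.50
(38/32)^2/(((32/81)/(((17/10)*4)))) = 497097/20480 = 24.27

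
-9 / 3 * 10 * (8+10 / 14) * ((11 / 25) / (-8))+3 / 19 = 38667 / 2660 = 14.54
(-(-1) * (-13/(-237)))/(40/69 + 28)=299/155788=0.00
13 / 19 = 0.68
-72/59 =-1.22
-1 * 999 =-999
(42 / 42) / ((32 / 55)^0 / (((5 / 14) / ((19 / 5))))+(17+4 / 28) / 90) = 525 / 5686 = 0.09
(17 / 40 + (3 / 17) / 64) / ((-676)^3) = -179 / 129269370880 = -0.00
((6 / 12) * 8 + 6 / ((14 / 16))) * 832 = 63232 / 7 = 9033.14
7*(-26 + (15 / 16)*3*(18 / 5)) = -889 / 8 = -111.12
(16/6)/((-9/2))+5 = 119/27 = 4.41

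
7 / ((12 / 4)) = 7 / 3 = 2.33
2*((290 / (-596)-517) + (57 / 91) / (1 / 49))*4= -7543364 / 1937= -3894.35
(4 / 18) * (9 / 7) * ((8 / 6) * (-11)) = -4.19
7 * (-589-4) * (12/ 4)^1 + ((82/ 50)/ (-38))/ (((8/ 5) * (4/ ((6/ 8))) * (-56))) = -16959989637/ 1361920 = -12453.00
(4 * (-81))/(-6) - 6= 48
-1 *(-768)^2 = -589824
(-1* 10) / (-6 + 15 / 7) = 70 / 27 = 2.59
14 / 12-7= -35 / 6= -5.83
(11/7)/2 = 11/14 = 0.79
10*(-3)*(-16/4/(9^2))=40/27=1.48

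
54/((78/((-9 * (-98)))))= 7938/13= 610.62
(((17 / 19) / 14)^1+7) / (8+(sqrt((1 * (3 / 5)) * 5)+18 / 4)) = 46975 / 81529 - 3758 * sqrt(3) / 81529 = 0.50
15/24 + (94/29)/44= 1783/2552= 0.70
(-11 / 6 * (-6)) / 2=11 / 2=5.50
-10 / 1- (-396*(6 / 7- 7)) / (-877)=-44362 / 6139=-7.23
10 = 10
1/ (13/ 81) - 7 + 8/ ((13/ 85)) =51.54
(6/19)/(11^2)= 6/2299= 0.00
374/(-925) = -374/925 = -0.40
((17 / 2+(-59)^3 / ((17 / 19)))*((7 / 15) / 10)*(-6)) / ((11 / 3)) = 163886373 / 9350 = 17527.95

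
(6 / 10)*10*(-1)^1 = -6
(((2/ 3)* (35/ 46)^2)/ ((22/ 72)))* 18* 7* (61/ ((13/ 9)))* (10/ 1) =5084289000/ 75647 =67210.72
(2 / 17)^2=4 / 289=0.01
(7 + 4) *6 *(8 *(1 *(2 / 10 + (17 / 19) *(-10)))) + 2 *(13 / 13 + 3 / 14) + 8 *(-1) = -3075081 / 665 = -4624.18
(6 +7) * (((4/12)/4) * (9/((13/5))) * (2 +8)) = 75/2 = 37.50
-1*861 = -861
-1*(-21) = 21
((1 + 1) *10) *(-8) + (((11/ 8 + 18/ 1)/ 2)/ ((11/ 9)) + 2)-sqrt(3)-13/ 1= -28701/ 176-sqrt(3)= -164.81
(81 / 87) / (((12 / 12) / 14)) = 378 / 29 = 13.03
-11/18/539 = -1/882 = -0.00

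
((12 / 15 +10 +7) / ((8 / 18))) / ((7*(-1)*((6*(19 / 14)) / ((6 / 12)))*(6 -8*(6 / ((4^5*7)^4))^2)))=-2422891769030393810182832390144 / 41379724594676388668291070033635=-0.06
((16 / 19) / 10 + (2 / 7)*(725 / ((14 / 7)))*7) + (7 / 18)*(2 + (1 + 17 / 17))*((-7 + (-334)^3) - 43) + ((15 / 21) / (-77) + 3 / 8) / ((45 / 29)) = -57958892.01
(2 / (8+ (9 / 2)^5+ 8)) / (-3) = -64 / 178683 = -0.00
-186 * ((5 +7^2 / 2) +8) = -6975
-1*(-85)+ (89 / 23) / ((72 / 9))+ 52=25297 / 184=137.48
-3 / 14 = -0.21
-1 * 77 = -77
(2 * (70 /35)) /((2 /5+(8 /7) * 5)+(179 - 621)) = -35 /3814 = -0.01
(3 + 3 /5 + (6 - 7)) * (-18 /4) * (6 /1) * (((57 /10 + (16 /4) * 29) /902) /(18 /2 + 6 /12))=-427167 /428450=-1.00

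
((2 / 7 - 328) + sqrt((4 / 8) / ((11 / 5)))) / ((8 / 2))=-1147 / 14 + sqrt(110) / 88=-81.81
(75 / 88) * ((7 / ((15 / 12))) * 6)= 315 / 11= 28.64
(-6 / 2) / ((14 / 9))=-27 / 14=-1.93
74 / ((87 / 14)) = 11.91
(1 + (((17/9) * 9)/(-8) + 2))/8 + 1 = 71/64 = 1.11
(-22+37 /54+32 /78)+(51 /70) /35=-8979487 /429975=-20.88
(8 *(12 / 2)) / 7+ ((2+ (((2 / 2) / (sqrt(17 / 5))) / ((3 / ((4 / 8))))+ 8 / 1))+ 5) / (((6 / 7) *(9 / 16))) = 28 *sqrt(85) / 1377+ 2392 / 63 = 38.16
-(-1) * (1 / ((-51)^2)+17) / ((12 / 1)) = 1.42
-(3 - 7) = 4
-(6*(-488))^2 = -8573184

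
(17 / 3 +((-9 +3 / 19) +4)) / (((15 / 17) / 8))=6392 / 855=7.48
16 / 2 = 8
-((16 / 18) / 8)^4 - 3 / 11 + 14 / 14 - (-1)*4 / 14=511681 / 505197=1.01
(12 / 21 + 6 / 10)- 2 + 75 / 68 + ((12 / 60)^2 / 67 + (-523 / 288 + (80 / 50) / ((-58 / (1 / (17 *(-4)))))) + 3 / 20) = -2315018227 / 1664762400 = -1.39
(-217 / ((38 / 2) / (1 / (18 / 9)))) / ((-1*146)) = 217 / 5548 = 0.04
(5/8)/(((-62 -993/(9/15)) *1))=-5/13736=-0.00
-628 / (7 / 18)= -11304 / 7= -1614.86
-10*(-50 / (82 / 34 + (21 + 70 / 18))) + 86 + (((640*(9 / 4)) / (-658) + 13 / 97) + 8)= 14697744343 / 133300601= 110.26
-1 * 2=-2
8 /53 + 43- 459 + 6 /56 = -616961 /1484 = -415.74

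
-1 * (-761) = 761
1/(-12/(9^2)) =-27/4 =-6.75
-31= -31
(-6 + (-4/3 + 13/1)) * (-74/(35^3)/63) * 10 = -2516/1620675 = -0.00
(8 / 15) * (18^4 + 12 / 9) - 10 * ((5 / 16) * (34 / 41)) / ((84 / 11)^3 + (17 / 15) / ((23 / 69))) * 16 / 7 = 2159234226013684 / 38566088505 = 55987.90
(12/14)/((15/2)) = 4/35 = 0.11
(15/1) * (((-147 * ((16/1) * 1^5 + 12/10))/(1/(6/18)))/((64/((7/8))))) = -44247/256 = -172.84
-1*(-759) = 759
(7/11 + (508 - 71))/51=4814/561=8.58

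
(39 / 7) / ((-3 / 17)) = -221 / 7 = -31.57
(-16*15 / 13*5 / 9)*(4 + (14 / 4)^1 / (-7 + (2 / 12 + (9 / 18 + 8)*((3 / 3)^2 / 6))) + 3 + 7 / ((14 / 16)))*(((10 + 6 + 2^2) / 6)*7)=-1741600 / 507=-3435.11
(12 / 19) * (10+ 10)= 240 / 19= 12.63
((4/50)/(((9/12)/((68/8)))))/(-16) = -17/300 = -0.06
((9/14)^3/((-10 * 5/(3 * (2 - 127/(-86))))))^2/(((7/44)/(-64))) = -4703624327259/3806827517500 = -1.24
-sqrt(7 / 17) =-sqrt(119) / 17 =-0.64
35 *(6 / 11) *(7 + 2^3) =3150 / 11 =286.36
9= 9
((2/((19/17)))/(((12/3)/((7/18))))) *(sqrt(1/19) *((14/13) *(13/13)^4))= 833 *sqrt(19)/84474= 0.04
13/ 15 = 0.87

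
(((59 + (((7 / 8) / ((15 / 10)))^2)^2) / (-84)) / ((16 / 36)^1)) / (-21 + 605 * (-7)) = 1225825 / 3294756864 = 0.00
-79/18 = -4.39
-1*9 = -9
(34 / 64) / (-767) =-17 / 24544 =-0.00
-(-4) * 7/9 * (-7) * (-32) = 6272/9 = 696.89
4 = 4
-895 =-895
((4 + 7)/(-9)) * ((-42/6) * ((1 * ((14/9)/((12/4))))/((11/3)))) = 98/81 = 1.21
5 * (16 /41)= 80 /41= 1.95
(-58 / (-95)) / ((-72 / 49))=-1421 / 3420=-0.42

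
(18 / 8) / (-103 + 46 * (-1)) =-9 / 596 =-0.02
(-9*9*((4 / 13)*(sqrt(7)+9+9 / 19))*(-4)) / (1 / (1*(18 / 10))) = 11664*sqrt(7) / 65+419904 / 247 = 2174.79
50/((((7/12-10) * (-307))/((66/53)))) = 39600/1838623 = 0.02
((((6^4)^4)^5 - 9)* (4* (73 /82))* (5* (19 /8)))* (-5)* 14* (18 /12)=-130117525393393468683425844150236368724881992755441349311467402035225 /164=-793399545081667491972108800000000000000000000000000000000000000000.00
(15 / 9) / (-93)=-5 / 279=-0.02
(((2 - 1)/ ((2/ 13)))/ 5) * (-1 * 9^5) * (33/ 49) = -25332021/ 490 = -51698.00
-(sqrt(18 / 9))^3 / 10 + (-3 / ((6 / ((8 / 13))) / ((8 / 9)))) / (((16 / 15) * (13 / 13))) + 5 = 185 / 39 - sqrt(2) / 5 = 4.46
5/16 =0.31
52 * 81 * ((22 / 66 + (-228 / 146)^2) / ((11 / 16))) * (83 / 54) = 1530177376 / 58619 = 26103.78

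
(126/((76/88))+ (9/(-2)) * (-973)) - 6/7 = 1203261/266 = 4523.54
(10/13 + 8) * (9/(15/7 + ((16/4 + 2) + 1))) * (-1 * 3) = -10773/416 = -25.90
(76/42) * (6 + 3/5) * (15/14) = 627/49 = 12.80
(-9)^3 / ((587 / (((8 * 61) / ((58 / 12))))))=-2134512 / 17023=-125.39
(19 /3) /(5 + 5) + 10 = 319 /30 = 10.63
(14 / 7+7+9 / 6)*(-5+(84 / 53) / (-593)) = -3301809 / 62858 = -52.53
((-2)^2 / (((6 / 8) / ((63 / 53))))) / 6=56 / 53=1.06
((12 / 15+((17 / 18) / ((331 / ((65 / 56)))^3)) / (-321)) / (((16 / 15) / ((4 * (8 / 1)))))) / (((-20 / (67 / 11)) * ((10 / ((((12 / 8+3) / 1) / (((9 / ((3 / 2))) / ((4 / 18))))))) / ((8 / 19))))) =-9861895443830725249 / 192270163067863372800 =-0.05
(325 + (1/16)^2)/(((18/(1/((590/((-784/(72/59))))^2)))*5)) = 199765601/46656000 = 4.28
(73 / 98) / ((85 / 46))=1679 / 4165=0.40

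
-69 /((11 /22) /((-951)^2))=-124807338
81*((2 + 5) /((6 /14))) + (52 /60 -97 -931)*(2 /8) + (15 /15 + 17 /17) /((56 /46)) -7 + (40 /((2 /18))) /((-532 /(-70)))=8843659 /7980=1108.23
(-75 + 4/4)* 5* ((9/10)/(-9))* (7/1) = 259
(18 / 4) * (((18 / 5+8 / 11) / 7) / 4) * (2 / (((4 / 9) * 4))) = 1377 / 1760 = 0.78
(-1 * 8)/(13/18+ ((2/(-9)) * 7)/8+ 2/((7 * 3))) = -2016/157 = -12.84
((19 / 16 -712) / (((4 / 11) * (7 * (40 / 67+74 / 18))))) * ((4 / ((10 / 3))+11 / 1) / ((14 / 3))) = -812058291 / 5237120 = -155.06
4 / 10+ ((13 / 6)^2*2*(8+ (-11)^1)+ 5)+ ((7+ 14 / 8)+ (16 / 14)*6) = -3007 / 420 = -7.16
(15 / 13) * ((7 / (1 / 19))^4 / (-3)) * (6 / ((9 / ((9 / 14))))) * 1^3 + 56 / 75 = -50287615147 / 975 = -51577041.18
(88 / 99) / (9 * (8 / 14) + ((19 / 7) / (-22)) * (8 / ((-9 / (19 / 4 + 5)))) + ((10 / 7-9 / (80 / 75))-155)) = -9856 / 1727475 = -0.01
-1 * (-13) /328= 13 /328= 0.04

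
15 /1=15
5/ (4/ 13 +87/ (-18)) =-390/ 353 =-1.10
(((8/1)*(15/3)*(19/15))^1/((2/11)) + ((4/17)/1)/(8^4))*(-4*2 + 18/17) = -858632369/443904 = -1934.27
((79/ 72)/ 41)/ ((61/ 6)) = 79/ 30012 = 0.00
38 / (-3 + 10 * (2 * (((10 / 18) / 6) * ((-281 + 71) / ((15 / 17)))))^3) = -747954 / 16851649049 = -0.00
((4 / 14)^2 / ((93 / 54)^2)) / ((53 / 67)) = 0.03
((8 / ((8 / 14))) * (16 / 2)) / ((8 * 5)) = 14 / 5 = 2.80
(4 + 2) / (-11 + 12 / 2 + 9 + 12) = 3 / 8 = 0.38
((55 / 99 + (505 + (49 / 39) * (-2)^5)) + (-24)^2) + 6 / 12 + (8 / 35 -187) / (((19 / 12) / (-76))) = 81956339 / 8190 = 10006.88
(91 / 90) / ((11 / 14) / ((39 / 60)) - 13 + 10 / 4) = -8281 / 76095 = -0.11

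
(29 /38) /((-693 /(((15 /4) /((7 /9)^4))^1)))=-317115 /28101304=-0.01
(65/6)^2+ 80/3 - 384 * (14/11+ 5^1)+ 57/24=-1791761/792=-2262.32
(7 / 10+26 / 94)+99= 46989 / 470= 99.98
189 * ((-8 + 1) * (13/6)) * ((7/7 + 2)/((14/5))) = -12285/4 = -3071.25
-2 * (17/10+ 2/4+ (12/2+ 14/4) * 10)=-972/5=-194.40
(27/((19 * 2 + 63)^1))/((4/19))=513/404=1.27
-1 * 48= -48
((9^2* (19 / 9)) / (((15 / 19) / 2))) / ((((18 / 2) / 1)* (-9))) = -722 / 135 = -5.35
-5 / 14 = -0.36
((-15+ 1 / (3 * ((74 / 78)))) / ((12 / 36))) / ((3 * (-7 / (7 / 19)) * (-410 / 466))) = -126286 / 144115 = -0.88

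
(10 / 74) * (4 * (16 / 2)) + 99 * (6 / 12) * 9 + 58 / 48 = 400517 / 888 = 451.03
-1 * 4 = -4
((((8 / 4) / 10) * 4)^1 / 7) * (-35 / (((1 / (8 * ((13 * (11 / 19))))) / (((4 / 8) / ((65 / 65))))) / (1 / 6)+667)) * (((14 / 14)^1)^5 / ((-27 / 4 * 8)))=572 / 5152113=0.00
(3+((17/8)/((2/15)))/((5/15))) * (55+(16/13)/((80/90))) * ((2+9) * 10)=32776095/104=315154.76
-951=-951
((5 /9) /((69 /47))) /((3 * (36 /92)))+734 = 535321 /729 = 734.32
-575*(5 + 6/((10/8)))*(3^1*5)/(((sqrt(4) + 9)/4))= -338100/11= -30736.36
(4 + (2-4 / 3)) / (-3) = -14 / 9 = -1.56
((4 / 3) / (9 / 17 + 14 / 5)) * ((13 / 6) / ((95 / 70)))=30940 / 48393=0.64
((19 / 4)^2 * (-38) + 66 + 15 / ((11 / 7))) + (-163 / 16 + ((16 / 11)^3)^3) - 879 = -61943220915443 / 37727163056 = -1641.87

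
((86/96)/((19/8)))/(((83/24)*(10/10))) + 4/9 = 7856/14193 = 0.55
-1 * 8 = -8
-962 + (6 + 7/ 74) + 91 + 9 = -63337/ 74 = -855.91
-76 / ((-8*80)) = 0.12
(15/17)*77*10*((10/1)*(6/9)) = 77000/17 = 4529.41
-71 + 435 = 364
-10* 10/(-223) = 100/223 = 0.45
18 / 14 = 9 / 7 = 1.29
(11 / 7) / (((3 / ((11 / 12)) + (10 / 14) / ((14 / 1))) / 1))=1694 / 3583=0.47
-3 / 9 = -1 / 3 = -0.33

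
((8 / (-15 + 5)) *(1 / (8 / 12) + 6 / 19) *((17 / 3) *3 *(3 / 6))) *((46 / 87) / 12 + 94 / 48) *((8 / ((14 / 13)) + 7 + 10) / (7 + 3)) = -4904313 / 81200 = -60.40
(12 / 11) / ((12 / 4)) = 4 / 11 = 0.36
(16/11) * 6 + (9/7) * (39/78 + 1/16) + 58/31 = 432389/38192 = 11.32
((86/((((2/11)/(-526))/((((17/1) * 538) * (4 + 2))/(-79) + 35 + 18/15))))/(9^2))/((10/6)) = 64707632638/53325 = 1213457.71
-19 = -19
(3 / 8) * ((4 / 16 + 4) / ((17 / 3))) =9 / 32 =0.28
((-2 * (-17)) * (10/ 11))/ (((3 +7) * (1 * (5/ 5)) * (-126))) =-0.02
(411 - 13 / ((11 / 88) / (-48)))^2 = 29192409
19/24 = 0.79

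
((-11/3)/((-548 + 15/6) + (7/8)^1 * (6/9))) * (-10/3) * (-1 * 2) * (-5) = -4400/19617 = -0.22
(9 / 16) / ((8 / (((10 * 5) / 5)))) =0.70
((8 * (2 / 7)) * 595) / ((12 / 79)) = 26860 / 3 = 8953.33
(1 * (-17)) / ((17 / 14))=-14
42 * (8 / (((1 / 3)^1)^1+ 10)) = 1008 / 31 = 32.52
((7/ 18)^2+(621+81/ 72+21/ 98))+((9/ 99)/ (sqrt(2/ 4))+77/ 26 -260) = sqrt(2)/ 11+21549977/ 58968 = 365.58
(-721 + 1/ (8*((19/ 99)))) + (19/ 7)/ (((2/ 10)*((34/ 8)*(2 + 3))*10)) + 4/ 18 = -586102151/ 813960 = -720.06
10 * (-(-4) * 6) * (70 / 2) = 8400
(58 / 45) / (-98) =-29 / 2205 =-0.01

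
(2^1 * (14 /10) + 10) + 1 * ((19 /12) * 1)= 863 /60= 14.38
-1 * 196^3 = -7529536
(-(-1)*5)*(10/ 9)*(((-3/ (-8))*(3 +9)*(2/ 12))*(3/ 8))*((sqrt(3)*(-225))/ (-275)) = 225*sqrt(3)/ 176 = 2.21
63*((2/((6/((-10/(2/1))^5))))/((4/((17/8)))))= -1115625/32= -34863.28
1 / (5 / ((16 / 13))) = 16 / 65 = 0.25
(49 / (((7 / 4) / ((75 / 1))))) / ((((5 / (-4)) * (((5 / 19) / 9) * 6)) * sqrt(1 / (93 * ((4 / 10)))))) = -9576 * sqrt(930) / 5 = -58405.75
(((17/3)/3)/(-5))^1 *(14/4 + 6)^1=-323/90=-3.59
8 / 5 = 1.60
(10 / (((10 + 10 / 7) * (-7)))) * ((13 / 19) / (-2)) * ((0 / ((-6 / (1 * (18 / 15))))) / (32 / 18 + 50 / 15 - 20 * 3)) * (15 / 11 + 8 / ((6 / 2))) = 0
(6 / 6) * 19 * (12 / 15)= 76 / 5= 15.20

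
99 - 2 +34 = 131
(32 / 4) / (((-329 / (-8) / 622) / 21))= 119424 / 47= 2540.94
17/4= 4.25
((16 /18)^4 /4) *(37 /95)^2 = 1401856 /59213025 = 0.02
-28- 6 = -34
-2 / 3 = -0.67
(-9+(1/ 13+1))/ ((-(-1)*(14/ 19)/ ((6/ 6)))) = -1957/ 182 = -10.75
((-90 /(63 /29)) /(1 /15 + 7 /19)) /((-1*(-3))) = -31.74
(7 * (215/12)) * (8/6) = 167.22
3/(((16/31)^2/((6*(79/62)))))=22041/256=86.10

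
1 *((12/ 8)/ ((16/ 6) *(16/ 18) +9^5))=81/ 3188774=0.00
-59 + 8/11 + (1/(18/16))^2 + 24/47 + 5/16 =-56.66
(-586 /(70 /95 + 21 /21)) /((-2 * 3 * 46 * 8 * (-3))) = -0.05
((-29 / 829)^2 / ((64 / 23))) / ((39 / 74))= 715691 / 857676768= 0.00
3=3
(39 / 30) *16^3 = 26624 / 5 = 5324.80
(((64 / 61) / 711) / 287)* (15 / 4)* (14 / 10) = 16 / 592737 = 0.00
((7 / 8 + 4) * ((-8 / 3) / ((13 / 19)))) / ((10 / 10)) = -19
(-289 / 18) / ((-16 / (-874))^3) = -24118047917 / 9216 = -2616975.69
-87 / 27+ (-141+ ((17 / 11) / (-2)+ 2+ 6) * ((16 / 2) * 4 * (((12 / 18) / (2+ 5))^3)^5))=-36024091286199384060650 / 249781834804156168437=-144.22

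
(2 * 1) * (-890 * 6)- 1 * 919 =-11599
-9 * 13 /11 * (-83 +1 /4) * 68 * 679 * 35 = 15645901635 /11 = 1422354694.09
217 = 217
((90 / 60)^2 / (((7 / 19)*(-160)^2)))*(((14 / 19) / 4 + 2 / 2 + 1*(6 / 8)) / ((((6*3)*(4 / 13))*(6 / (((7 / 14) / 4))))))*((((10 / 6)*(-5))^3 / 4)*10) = -284375 / 113246208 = -0.00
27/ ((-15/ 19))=-171/ 5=-34.20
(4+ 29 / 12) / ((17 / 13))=1001 / 204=4.91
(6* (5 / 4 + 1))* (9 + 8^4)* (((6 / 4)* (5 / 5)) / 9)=36945 / 4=9236.25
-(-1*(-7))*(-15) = 105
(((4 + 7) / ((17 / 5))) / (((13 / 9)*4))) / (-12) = -165 / 3536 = -0.05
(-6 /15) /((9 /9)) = -2 /5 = -0.40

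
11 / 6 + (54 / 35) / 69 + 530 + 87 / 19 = 49228607 / 91770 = 536.43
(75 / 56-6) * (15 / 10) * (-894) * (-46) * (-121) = 974052783 / 28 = 34787599.39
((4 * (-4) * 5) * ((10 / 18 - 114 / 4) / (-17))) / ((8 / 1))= -2515 / 153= -16.44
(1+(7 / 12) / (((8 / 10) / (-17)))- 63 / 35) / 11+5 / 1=10033 / 2640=3.80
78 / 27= 26 / 9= 2.89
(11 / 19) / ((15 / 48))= 176 / 95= 1.85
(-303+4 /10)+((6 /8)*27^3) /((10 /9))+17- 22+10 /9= 4672633 /360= 12979.54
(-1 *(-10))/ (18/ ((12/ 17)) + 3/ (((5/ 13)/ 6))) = 100/ 723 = 0.14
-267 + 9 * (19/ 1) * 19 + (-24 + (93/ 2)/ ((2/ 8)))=3144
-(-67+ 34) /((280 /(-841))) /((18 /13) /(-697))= 83823311 /1680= 49894.83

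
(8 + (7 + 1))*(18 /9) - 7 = 25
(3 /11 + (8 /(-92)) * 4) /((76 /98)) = -49 /506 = -0.10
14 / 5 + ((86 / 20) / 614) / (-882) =15163301 / 5415480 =2.80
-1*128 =-128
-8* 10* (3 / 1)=-240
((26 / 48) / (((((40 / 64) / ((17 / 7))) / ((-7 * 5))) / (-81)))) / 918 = 13 / 2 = 6.50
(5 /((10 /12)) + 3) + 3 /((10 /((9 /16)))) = 9.17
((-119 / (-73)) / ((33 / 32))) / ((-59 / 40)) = -152320 / 142131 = -1.07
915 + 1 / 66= 915.02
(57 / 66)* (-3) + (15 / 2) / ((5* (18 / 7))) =-265 / 132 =-2.01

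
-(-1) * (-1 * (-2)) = 2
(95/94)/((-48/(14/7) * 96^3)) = -0.00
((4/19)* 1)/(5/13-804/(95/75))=-52/156685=-0.00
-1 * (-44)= 44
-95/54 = -1.76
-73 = -73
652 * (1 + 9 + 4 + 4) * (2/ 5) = 23472/ 5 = 4694.40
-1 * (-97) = 97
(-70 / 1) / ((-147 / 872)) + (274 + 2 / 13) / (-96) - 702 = -632525 / 2184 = -289.62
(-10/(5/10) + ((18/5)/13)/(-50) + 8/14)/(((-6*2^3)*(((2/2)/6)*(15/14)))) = 221063/97500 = 2.27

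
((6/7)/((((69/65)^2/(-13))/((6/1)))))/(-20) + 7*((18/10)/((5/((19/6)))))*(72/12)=4707116/92575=50.85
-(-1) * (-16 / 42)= -8 / 21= -0.38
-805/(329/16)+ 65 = 1215/47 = 25.85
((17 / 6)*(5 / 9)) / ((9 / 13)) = 2.27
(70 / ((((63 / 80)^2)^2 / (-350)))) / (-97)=20480000000 / 31184433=656.74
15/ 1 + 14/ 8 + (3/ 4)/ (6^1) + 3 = 159/ 8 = 19.88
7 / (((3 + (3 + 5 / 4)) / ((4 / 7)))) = 16 / 29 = 0.55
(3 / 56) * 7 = 3 / 8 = 0.38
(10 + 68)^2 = 6084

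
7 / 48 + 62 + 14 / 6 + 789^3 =23576118407 / 48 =491169133.48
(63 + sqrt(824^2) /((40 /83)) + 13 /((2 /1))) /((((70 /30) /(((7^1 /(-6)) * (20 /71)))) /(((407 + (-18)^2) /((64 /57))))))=-741380931 /4544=-163156.01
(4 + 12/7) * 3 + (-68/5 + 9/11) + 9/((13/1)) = 25292/5005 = 5.05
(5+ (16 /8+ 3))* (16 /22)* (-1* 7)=-560 /11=-50.91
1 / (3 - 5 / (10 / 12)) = -1 / 3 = -0.33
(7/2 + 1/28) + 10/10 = 4.54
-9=-9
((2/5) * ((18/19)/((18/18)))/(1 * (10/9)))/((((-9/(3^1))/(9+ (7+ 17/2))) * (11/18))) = -23814/5225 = -4.56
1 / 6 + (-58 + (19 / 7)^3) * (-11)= 860653 / 2058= 418.20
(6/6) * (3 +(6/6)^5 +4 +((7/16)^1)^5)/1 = 8405415/1048576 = 8.02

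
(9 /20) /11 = 9 /220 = 0.04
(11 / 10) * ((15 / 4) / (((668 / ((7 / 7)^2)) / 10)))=165 / 2672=0.06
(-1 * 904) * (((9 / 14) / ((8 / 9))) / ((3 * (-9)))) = 24.21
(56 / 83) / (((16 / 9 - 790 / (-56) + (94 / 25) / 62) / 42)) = 459345600 / 258476027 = 1.78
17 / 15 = 1.13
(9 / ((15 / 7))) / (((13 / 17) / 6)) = 2142 / 65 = 32.95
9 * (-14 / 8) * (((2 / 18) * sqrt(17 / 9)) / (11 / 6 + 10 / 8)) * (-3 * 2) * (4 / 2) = 84 * sqrt(17) / 37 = 9.36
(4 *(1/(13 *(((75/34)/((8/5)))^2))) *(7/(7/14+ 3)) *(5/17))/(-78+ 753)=34816/246796875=0.00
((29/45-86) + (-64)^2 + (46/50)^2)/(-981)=-22564636/5518125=-4.09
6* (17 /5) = 102 /5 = 20.40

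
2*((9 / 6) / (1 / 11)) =33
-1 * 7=-7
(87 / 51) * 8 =232 / 17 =13.65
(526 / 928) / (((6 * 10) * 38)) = 263 / 1057920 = 0.00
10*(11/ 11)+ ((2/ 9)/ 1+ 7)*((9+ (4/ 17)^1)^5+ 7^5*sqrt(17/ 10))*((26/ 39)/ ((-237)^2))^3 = 873964*sqrt(170)/ 43062213483178587+ 611421852545457266150230/ 61142185249585499002059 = 10.00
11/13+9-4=76/13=5.85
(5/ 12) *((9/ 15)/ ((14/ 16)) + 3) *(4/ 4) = 43/ 28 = 1.54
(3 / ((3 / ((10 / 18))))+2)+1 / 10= 239 / 90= 2.66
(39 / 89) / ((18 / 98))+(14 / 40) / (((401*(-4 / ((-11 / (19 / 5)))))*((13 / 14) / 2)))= 252515669 / 105782196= 2.39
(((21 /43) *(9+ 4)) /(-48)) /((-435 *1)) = 91 /299280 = 0.00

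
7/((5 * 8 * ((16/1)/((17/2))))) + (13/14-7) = -53567/8960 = -5.98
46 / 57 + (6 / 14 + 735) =736.24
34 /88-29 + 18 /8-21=-521 /11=-47.36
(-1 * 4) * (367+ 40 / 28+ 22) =-10932 / 7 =-1561.71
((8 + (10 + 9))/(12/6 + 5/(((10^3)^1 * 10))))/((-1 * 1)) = -54000/4001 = -13.50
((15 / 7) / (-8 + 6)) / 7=-15 / 98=-0.15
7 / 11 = 0.64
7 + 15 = 22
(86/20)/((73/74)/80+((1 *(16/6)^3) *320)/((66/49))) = 22681296/23763418643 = 0.00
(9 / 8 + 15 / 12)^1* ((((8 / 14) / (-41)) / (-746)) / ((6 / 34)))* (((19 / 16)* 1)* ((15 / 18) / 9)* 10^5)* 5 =479453125 / 34684524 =13.82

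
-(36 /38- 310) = 5872 /19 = 309.05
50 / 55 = 10 / 11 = 0.91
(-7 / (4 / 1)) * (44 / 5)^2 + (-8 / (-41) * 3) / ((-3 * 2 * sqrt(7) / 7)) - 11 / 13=-44319 / 325 - 4 * sqrt(7) / 41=-136.62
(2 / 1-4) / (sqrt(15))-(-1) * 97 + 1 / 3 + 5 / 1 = 101.82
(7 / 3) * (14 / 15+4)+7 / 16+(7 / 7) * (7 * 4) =28763 / 720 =39.95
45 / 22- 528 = -525.95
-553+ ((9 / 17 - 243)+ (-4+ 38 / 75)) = -1018679 / 1275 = -798.96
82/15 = 5.47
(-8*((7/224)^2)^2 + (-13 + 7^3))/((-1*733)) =-43253759/96075776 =-0.45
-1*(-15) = 15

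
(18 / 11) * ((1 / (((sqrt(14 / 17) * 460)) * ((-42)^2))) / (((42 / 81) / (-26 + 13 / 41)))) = -28431 * sqrt(238) / 3984891680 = -0.00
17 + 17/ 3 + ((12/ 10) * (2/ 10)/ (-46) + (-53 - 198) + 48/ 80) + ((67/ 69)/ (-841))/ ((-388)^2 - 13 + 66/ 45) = -746007313329008/ 3275718190575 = -227.74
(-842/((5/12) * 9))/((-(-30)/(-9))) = 1684/25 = 67.36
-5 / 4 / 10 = -1 / 8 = -0.12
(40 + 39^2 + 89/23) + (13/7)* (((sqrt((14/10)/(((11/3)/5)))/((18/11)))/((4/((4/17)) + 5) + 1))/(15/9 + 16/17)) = 221* sqrt(231)/128478 + 35992/23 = 1564.90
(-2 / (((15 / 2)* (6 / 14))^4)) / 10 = -38416 / 20503125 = -0.00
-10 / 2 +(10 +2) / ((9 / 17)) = 53 / 3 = 17.67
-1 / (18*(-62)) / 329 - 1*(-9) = 3304477 / 367164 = 9.00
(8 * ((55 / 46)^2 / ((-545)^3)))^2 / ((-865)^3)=-58564 / 7593791396493595217782740625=-0.00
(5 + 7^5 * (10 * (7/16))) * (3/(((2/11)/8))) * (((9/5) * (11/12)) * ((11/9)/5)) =156601467/40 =3915036.68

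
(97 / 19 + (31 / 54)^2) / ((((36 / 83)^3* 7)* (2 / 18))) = 172171355357 / 2010500352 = 85.64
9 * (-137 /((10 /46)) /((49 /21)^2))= -255231 /245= -1041.76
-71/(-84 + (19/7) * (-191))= 0.12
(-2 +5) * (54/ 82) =81/ 41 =1.98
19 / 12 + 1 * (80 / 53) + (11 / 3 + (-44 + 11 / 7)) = -52933 / 1484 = -35.67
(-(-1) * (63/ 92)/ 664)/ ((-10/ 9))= -0.00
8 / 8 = 1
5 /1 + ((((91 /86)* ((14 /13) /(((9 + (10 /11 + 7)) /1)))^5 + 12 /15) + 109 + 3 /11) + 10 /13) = 108871745675365753007 /939829975886806290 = 115.84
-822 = -822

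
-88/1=-88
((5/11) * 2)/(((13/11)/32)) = 320/13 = 24.62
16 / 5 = 3.20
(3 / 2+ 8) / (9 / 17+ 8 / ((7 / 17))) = 119 / 250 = 0.48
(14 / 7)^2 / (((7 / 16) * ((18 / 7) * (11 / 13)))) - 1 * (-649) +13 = 65954 / 99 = 666.20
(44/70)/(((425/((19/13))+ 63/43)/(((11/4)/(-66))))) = -8987/100284240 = -0.00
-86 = -86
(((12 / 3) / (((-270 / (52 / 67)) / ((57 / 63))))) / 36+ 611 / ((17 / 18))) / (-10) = -9400563796 / 145307925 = -64.69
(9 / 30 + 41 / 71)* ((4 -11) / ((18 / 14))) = -30527 / 6390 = -4.78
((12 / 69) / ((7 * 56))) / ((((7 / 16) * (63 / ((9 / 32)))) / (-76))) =-19 / 55223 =-0.00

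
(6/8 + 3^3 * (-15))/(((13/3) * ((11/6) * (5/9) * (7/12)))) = -10206/65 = -157.02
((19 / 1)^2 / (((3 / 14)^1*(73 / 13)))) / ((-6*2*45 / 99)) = -361361 / 6570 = -55.00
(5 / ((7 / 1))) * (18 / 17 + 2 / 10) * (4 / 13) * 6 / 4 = 642 / 1547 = 0.41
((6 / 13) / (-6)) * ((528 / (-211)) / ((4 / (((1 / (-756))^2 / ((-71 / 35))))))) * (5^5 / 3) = -171875 / 3975298236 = -0.00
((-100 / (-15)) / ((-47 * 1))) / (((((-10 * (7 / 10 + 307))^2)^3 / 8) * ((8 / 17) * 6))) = -10 / 21118176899110796657391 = -0.00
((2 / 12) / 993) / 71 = 1 / 423018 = 0.00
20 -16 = 4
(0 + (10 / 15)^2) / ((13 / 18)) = 8 / 13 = 0.62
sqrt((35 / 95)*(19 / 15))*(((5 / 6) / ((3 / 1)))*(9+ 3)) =2*sqrt(105) / 9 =2.28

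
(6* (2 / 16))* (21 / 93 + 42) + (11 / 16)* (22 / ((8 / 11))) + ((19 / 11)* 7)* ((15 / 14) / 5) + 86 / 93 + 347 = 26384029 / 65472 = 402.98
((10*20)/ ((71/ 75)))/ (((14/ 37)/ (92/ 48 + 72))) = 20511875/ 497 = 41271.38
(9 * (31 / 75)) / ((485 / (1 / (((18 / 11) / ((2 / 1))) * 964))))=341 / 35065500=0.00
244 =244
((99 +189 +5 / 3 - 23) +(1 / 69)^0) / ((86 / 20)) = 8030 / 129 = 62.25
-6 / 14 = -3 / 7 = -0.43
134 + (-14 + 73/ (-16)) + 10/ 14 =13009/ 112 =116.15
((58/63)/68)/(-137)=-29/293454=-0.00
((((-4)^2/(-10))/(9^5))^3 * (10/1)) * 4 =-4096/5147278302366225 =-0.00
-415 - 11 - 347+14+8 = -751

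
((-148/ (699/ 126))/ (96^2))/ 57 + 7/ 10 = 0.70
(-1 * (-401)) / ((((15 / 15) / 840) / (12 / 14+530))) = 178813920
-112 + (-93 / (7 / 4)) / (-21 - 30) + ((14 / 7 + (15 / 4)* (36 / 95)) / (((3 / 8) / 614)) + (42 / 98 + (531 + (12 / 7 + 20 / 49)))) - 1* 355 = 5669.00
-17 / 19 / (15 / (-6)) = 34 / 95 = 0.36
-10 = -10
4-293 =-289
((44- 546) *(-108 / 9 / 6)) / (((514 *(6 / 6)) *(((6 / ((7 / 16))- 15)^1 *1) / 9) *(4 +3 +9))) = -1757 / 2056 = -0.85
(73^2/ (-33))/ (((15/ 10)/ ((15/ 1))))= -53290/ 33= -1614.85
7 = 7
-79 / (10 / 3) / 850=-237 / 8500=-0.03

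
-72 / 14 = -36 / 7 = -5.14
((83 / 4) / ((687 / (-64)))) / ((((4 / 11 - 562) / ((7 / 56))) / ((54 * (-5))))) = -82170 / 707381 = -0.12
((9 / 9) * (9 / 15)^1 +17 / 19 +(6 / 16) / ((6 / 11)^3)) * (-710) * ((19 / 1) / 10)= -14784827 / 2880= -5133.62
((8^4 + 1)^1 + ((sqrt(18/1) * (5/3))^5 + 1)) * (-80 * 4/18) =-2000000 * sqrt(2)/9-218560/3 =-387123.01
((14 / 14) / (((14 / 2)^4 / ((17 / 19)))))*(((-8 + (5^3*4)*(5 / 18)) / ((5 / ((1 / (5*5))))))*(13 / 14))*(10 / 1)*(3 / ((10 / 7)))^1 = 0.01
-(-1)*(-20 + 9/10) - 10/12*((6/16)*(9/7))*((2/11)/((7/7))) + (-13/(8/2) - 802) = -2539223/3080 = -824.42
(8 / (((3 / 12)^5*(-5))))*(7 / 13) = -57344 / 65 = -882.22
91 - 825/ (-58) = 6103/ 58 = 105.22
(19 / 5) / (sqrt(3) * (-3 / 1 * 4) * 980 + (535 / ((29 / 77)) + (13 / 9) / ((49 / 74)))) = -7309103186448 * sqrt(3) / 67528198610267351 - 4421195244963 / 337640993051336755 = -0.00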